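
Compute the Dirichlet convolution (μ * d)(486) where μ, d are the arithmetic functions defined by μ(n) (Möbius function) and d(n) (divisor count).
(μ * d)(486) = 1

Divisors of 486: [1, 2, 3, 6, 9, 18, 27, 54, 81, 162, 243, 486]. For each d | 486:
  d = 1: μ(1) · d(486/1) = 1 · 12 = 12
  d = 2: μ(2) · d(486/2) = -1 · 6 = -6
  d = 3: μ(3) · d(486/3) = -1 · 10 = -10
  d = 6: μ(6) · d(486/6) = 1 · 5 = 5
  d = 9: μ(9) · d(486/9) = 0 · 8 = 0
  d = 18: μ(18) · d(486/18) = 0 · 4 = 0
  d = 27: μ(27) · d(486/27) = 0 · 6 = 0
  d = 54: μ(54) · d(486/54) = 0 · 3 = 0
  d = 81: μ(81) · d(486/81) = 0 · 4 = 0
  d = 162: μ(162) · d(486/162) = 0 · 2 = 0
  d = 243: μ(243) · d(486/243) = 0 · 2 = 0
  d = 486: μ(486) · d(486/486) = 0 · 1 = 0
Summing: (μ * d)(486) = 12 + -6 + -10 + 5 + 0 + 0 + 0 + 0 + 0 + 0 + 0 + 0 = 1.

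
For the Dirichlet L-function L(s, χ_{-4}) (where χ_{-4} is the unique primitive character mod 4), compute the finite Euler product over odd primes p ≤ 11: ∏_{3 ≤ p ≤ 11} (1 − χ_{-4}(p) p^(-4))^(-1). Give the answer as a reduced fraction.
∏ = 593207566875/599860952704

The odd primes p ≤ 11 are [3, 5, 7, 11]. For each, χ(p) = 1 if p ≡ 1 mod 4, χ(p) = −1 if p ≡ 3 mod 4. Taking (1 − χ(p)/p^4)^(-1) = p^4/(p^4 − χ(p)): (1 − (-1)/3^4)^(-1) · (1 − (1)/5^4)^(-1) · (1 − (-1)/7^4)^(-1) · (1 − (-1)/11^4)^(-1) = 593207566875/599860952704.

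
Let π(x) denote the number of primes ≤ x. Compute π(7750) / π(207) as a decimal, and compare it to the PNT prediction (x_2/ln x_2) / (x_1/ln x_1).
π(7750)/π(207) = 982/46 ≈ 21.3478;  PNT prediction ≈ 22.2942.

π(207) = 46 and π(7750) = 982, so π(7750)/π(207) ≈ 21.3478. The PNT-predicted ratio is (7750/ln(7750)) / (207/ln(207)) ≈ 22.2942. The two agree to within a few percent, as expected.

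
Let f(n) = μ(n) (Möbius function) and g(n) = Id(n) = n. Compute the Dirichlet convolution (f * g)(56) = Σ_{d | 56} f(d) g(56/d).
(μ * Id)(56) = 24

Divisors of 56: [1, 2, 4, 7, 8, 14, 28, 56]. For each d | 56:
  d = 1: μ(1) · Id(56/1) = 1 · 56 = 56
  d = 2: μ(2) · Id(56/2) = -1 · 28 = -28
  d = 4: μ(4) · Id(56/4) = 0 · 14 = 0
  d = 7: μ(7) · Id(56/7) = -1 · 8 = -8
  d = 8: μ(8) · Id(56/8) = 0 · 7 = 0
  d = 14: μ(14) · Id(56/14) = 1 · 4 = 4
  d = 28: μ(28) · Id(56/28) = 0 · 2 = 0
  d = 56: μ(56) · Id(56/56) = 0 · 1 = 0
Summing: (μ * Id)(56) = 56 + -28 + 0 + -8 + 0 + 4 + 0 + 0 = 24.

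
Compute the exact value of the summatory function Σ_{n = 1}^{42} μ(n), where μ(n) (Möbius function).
Σ_{n ≤ 42} μ(n) = -2

Compute μ(n) for each 1 ≤ n ≤ 42: μ(1) = 1, μ(2) = -1, μ(3) = -1, μ(4) = 0, μ(5) = -1, μ(6) = 1, μ(7) = -1, μ(8) = 0, μ(9) = 0, μ(10) = 1, μ(11) = -1, μ(12) = 0, μ(13) = -1, μ(14) = 1, μ(15) = 1, μ(16) = 0, μ(17) = -1, μ(18) = 0, μ(19) = -1, μ(20) = 0, μ(21) = 1, μ(22) = 1, μ(23) = -1, μ(24) = 0, μ(25) = 0, μ(26) = 1, μ(27) = 0, μ(28) = 0, μ(29) = -1, μ(30) = -1, μ(31) = -1, μ(32) = 0, μ(33) = 1, μ(34) = 1, μ(35) = 1, μ(36) = 0, μ(37) = -1, μ(38) = 1, μ(39) = 1, μ(40) = 0, μ(41) = -1, μ(42) = -1. Summing all 42 values: -2. (Mertens function M(x) = Σ_{n ≤ x} μ(n); on average M(x) should be small (PNT ⟺ M(x) = o(x)).)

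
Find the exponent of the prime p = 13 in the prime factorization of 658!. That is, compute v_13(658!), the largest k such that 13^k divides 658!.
v_13(658!) = 53

Legendre's formula: v_p(n!) = Σ_{k ≥ 1} ⌊n / p^k⌋. For p = 13, n = 658, the terms are:
  ⌊658/13^1⌋ = ⌊658/13⌋ = 50
  ⌊658/13^2⌋ = ⌊658/169⌋ = 3
(the next term ⌊658/13^3⌋ = 0, terminating the sum). Summing: v_13(658!) = 50 + 3 = 53.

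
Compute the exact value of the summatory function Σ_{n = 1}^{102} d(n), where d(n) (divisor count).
Σ_{n ≤ 102} d(n) = 492

Compute d(n) for each 1 ≤ n ≤ 102: d(1) = 1, d(2) = 2, d(3) = 2, d(4) = 3, d(5) = 2, d(6) = 4, d(7) = 2, d(8) = 4, d(9) = 3, d(10) = 4, d(11) = 2, d(12) = 6, d(13) = 2, d(14) = 4, d(15) = 4, d(16) = 5, d(17) = 2, d(18) = 6, d(19) = 2, d(20) = 6, d(21) = 4, d(22) = 4, d(23) = 2, d(24) = 8, d(25) = 3, d(26) = 4, d(27) = 4, d(28) = 6, d(29) = 2, d(30) = 8, d(31) = 2, d(32) = 6, d(33) = 4, d(34) = 4, d(35) = 4, d(36) = 9, d(37) = 2, d(38) = 4, d(39) = 4, d(40) = 8, d(41) = 2, d(42) = 8, d(43) = 2, d(44) = 6, d(45) = 6, d(46) = 4, d(47) = 2, d(48) = 10, d(49) = 3, d(50) = 6, d(51) = 4, d(52) = 6, d(53) = 2, d(54) = 8, d(55) = 4, d(56) = 8, d(57) = 4, d(58) = 4, d(59) = 2, d(60) = 12, d(61) = 2, d(62) = 4, d(63) = 6, d(64) = 7, d(65) = 4, d(66) = 8, d(67) = 2, d(68) = 6, d(69) = 4, d(70) = 8, d(71) = 2, d(72) = 12, d(73) = 2, d(74) = 4, d(75) = 6, d(76) = 6, d(77) = 4, d(78) = 8, d(79) = 2, d(80) = 10, d(81) = 5, d(82) = 4, d(83) = 2, d(84) = 12, d(85) = 4, d(86) = 4, d(87) = 4, d(88) = 8, d(89) = 2, d(90) = 12, d(91) = 4, d(92) = 6, d(93) = 4, d(94) = 4, d(95) = 4, d(96) = 12, d(97) = 2, d(98) = 6, d(99) = 6, d(100) = 9, d(101) = 2, d(102) = 8. Summing all 102 values: 492. (Dirichlet's divisor formula: Σ_{n ≤ x} d(n) = x ln(x) + (2γ − 1) x + O(√x). For x = 102, the asymptotic estimate is ≈ 487.50.)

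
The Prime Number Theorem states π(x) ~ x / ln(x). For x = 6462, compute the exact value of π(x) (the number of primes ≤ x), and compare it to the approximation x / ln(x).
π(6462) = 838;  x/ln(x) ≈ 736.52;  relative error ≈ 12.11%.

Directly count primes up to 6462: π(6462) = 838. The PNT approximation gives 6462/ln(6462) ≈ 6462/8.77369 ≈ 736.52. Relative error (π(x) − x/ln(x)) / π(x) ≈ 12.11%; the approximation is known to undercount slightly (Li(x) is a better estimate).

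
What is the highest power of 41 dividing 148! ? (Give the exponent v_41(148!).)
v_41(148!) = 3

Legendre's formula: v_p(n!) = Σ_{k ≥ 1} ⌊n / p^k⌋. For p = 41, n = 148, the terms are:
  ⌊148/41^1⌋ = ⌊148/41⌋ = 3
(the next term ⌊148/41^2⌋ = 0, terminating the sum). Summing: v_41(148!) = 3 = 3.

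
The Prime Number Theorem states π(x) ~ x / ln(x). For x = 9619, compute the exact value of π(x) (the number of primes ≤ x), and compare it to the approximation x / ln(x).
π(9619) = 1187;  x/ln(x) ≈ 1048.79;  relative error ≈ 11.64%.

Directly count primes up to 9619: π(9619) = 1187. The PNT approximation gives 9619/ln(9619) ≈ 9619/9.17150 ≈ 1048.79. Relative error (π(x) − x/ln(x)) / π(x) ≈ 11.64%; the approximation is known to undercount slightly (Li(x) is a better estimate).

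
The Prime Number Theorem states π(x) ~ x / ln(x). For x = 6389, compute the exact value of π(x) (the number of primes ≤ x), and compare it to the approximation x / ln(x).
π(6389) = 833;  x/ln(x) ≈ 729.14;  relative error ≈ 12.47%.

Directly count primes up to 6389: π(6389) = 833. The PNT approximation gives 6389/ln(6389) ≈ 6389/8.76233 ≈ 729.14. Relative error (π(x) − x/ln(x)) / π(x) ≈ 12.47%; the approximation is known to undercount slightly (Li(x) is a better estimate).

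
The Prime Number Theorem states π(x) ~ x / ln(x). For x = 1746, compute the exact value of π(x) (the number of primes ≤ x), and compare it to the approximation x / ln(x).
π(1746) = 271;  x/ln(x) ≈ 233.89;  relative error ≈ 13.69%.

Directly count primes up to 1746: π(1746) = 271. The PNT approximation gives 1746/ln(1746) ≈ 1746/7.46508 ≈ 233.89. Relative error (π(x) − x/ln(x)) / π(x) ≈ 13.69%; the approximation is known to undercount slightly (Li(x) is a better estimate).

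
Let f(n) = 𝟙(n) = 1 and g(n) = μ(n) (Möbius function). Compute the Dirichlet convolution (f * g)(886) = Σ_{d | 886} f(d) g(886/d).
(𝟙 * μ)(886) = 0

Divisors of 886: [1, 2, 443, 886]. For each d | 886:
  d = 1: 𝟙(1) · μ(886/1) = 1 · 1 = 1
  d = 2: 𝟙(2) · μ(886/2) = 1 · -1 = -1
  d = 443: 𝟙(443) · μ(886/443) = 1 · -1 = -1
  d = 886: 𝟙(886) · μ(886/886) = 1 · 1 = 1
Summing: (𝟙 * μ)(886) = 1 + -1 + -1 + 1 = 0.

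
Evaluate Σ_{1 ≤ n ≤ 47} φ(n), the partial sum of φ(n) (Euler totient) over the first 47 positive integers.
Σ_{n ≤ 47} φ(n) = 696

Compute φ(n) for each 1 ≤ n ≤ 47: φ(1) = 1, φ(2) = 1, φ(3) = 2, φ(4) = 2, φ(5) = 4, φ(6) = 2, φ(7) = 6, φ(8) = 4, φ(9) = 6, φ(10) = 4, φ(11) = 10, φ(12) = 4, φ(13) = 12, φ(14) = 6, φ(15) = 8, φ(16) = 8, φ(17) = 16, φ(18) = 6, φ(19) = 18, φ(20) = 8, φ(21) = 12, φ(22) = 10, φ(23) = 22, φ(24) = 8, φ(25) = 20, φ(26) = 12, φ(27) = 18, φ(28) = 12, φ(29) = 28, φ(30) = 8, φ(31) = 30, φ(32) = 16, φ(33) = 20, φ(34) = 16, φ(35) = 24, φ(36) = 12, φ(37) = 36, φ(38) = 18, φ(39) = 24, φ(40) = 16, φ(41) = 40, φ(42) = 12, φ(43) = 42, φ(44) = 20, φ(45) = 24, φ(46) = 22, φ(47) = 46. Summing all 47 values: 696. (Average order: Σ_{n ≤ x} φ(n) ~ (3/π²) x². For x = 47, (3/π²)·47² ≈ 671.46.)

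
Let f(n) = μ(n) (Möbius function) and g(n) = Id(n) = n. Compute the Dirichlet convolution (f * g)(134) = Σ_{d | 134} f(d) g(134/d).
(μ * Id)(134) = 66

Divisors of 134: [1, 2, 67, 134]. For each d | 134:
  d = 1: μ(1) · Id(134/1) = 1 · 134 = 134
  d = 2: μ(2) · Id(134/2) = -1 · 67 = -67
  d = 67: μ(67) · Id(134/67) = -1 · 2 = -2
  d = 134: μ(134) · Id(134/134) = 1 · 1 = 1
Summing: (μ * Id)(134) = 134 + -67 + -2 + 1 = 66.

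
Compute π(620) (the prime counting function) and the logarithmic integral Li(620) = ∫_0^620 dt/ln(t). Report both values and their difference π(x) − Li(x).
π(620) = 114;  Li(620) ≈ 120.76;  π(x) − Li(x) ≈ -6.76.

Direct count of primes ≤ 620 gives π(620) = 114. Numerical evaluation of the logarithmic integral gives Li(620) ≈ 120.76. The difference π(x) − Li(x) ≈ -6.76 is typically negative for small/moderate x (Li(x) overestimates), though Littlewood's theorem shows this sign changes infinitely often.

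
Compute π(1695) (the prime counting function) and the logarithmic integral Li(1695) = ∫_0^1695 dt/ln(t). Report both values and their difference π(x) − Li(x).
π(1695) = 264;  Li(1695) ≈ 274.25;  π(x) − Li(x) ≈ -10.25.

Direct count of primes ≤ 1695 gives π(1695) = 264. Numerical evaluation of the logarithmic integral gives Li(1695) ≈ 274.25. The difference π(x) − Li(x) ≈ -10.25 is typically negative for small/moderate x (Li(x) overestimates), though Littlewood's theorem shows this sign changes infinitely often.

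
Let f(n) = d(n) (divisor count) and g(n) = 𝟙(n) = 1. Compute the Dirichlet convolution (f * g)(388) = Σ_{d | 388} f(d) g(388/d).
(d * 𝟙)(388) = 18

Divisors of 388: [1, 2, 4, 97, 194, 388]. For each d | 388:
  d = 1: d(1) · 𝟙(388/1) = 1 · 1 = 1
  d = 2: d(2) · 𝟙(388/2) = 2 · 1 = 2
  d = 4: d(4) · 𝟙(388/4) = 3 · 1 = 3
  d = 97: d(97) · 𝟙(388/97) = 2 · 1 = 2
  d = 194: d(194) · 𝟙(388/194) = 4 · 1 = 4
  d = 388: d(388) · 𝟙(388/388) = 6 · 1 = 6
Summing: (d * 𝟙)(388) = 1 + 2 + 3 + 2 + 4 + 6 = 18.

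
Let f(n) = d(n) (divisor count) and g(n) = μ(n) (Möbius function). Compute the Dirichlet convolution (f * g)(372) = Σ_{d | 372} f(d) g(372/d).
(d * μ)(372) = 1

Divisors of 372: [1, 2, 3, 4, 6, 12, 31, 62, 93, 124, 186, 372]. For each d | 372:
  d = 1: d(1) · μ(372/1) = 1 · 0 = 0
  d = 2: d(2) · μ(372/2) = 2 · -1 = -2
  d = 3: d(3) · μ(372/3) = 2 · 0 = 0
  d = 4: d(4) · μ(372/4) = 3 · 1 = 3
  d = 6: d(6) · μ(372/6) = 4 · 1 = 4
  d = 12: d(12) · μ(372/12) = 6 · -1 = -6
  d = 31: d(31) · μ(372/31) = 2 · 0 = 0
  d = 62: d(62) · μ(372/62) = 4 · 1 = 4
  d = 93: d(93) · μ(372/93) = 4 · 0 = 0
  d = 124: d(124) · μ(372/124) = 6 · -1 = -6
  d = 186: d(186) · μ(372/186) = 8 · -1 = -8
  d = 372: d(372) · μ(372/372) = 12 · 1 = 12
Summing: (d * μ)(372) = 0 + -2 + 0 + 3 + 4 + -6 + 0 + 4 + 0 + -6 + -8 + 12 = 1.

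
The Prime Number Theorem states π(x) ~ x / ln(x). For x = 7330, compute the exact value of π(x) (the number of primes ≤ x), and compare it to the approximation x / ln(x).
π(7330) = 933;  x/ln(x) ≈ 823.62;  relative error ≈ 11.72%.

Directly count primes up to 7330: π(7330) = 933. The PNT approximation gives 7330/ln(7330) ≈ 7330/8.89973 ≈ 823.62. Relative error (π(x) − x/ln(x)) / π(x) ≈ 11.72%; the approximation is known to undercount slightly (Li(x) is a better estimate).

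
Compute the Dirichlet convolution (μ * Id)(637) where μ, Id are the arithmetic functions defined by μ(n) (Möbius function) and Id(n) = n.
(μ * Id)(637) = 504

Divisors of 637: [1, 7, 13, 49, 91, 637]. For each d | 637:
  d = 1: μ(1) · Id(637/1) = 1 · 637 = 637
  d = 7: μ(7) · Id(637/7) = -1 · 91 = -91
  d = 13: μ(13) · Id(637/13) = -1 · 49 = -49
  d = 49: μ(49) · Id(637/49) = 0 · 13 = 0
  d = 91: μ(91) · Id(637/91) = 1 · 7 = 7
  d = 637: μ(637) · Id(637/637) = 0 · 1 = 0
Summing: (μ * Id)(637) = 637 + -91 + -49 + 0 + 7 + 0 = 504.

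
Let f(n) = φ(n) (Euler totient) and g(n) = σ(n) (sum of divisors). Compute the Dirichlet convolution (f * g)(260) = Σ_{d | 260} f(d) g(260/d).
(φ * σ)(260) = 3120

Divisors of 260: [1, 2, 4, 5, 10, 13, 20, 26, 52, 65, 130, 260]. For each d | 260:
  d = 1: φ(1) · σ(260/1) = 1 · 588 = 588
  d = 2: φ(2) · σ(260/2) = 1 · 252 = 252
  d = 4: φ(4) · σ(260/4) = 2 · 84 = 168
  d = 5: φ(5) · σ(260/5) = 4 · 98 = 392
  d = 10: φ(10) · σ(260/10) = 4 · 42 = 168
  d = 13: φ(13) · σ(260/13) = 12 · 42 = 504
  d = 20: φ(20) · σ(260/20) = 8 · 14 = 112
  d = 26: φ(26) · σ(260/26) = 12 · 18 = 216
  d = 52: φ(52) · σ(260/52) = 24 · 6 = 144
  d = 65: φ(65) · σ(260/65) = 48 · 7 = 336
  d = 130: φ(130) · σ(260/130) = 48 · 3 = 144
  d = 260: φ(260) · σ(260/260) = 96 · 1 = 96
Summing: (φ * σ)(260) = 588 + 252 + 168 + 392 + 168 + 504 + 112 + 216 + 144 + 336 + 144 + 96 = 3120.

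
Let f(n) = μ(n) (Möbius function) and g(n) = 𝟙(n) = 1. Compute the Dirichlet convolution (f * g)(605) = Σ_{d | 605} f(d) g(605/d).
(μ * 𝟙)(605) = 0

Divisors of 605: [1, 5, 11, 55, 121, 605]. For each d | 605:
  d = 1: μ(1) · 𝟙(605/1) = 1 · 1 = 1
  d = 5: μ(5) · 𝟙(605/5) = -1 · 1 = -1
  d = 11: μ(11) · 𝟙(605/11) = -1 · 1 = -1
  d = 55: μ(55) · 𝟙(605/55) = 1 · 1 = 1
  d = 121: μ(121) · 𝟙(605/121) = 0 · 1 = 0
  d = 605: μ(605) · 𝟙(605/605) = 0 · 1 = 0
Summing: (μ * 𝟙)(605) = 1 + -1 + -1 + 1 + 0 + 0 = 0.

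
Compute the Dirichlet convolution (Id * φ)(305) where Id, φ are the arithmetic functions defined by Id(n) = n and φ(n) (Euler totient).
(Id * φ)(305) = 1089

Divisors of 305: [1, 5, 61, 305]. For each d | 305:
  d = 1: Id(1) · φ(305/1) = 1 · 240 = 240
  d = 5: Id(5) · φ(305/5) = 5 · 60 = 300
  d = 61: Id(61) · φ(305/61) = 61 · 4 = 244
  d = 305: Id(305) · φ(305/305) = 305 · 1 = 305
Summing: (Id * φ)(305) = 240 + 300 + 244 + 305 = 1089.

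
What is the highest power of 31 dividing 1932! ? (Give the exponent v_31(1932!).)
v_31(1932!) = 64

Legendre's formula: v_p(n!) = Σ_{k ≥ 1} ⌊n / p^k⌋. For p = 31, n = 1932, the terms are:
  ⌊1932/31^1⌋ = ⌊1932/31⌋ = 62
  ⌊1932/31^2⌋ = ⌊1932/961⌋ = 2
(the next term ⌊1932/31^3⌋ = 0, terminating the sum). Summing: v_31(1932!) = 62 + 2 = 64.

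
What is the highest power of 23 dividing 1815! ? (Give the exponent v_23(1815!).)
v_23(1815!) = 81

Legendre's formula: v_p(n!) = Σ_{k ≥ 1} ⌊n / p^k⌋. For p = 23, n = 1815, the terms are:
  ⌊1815/23^1⌋ = ⌊1815/23⌋ = 78
  ⌊1815/23^2⌋ = ⌊1815/529⌋ = 3
(the next term ⌊1815/23^3⌋ = 0, terminating the sum). Summing: v_23(1815!) = 78 + 3 = 81.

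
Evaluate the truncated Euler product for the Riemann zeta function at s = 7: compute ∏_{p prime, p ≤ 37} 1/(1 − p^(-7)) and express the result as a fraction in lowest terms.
∏ = 390612576496222063474132638651406606464249171649995563732972174614898335928125/387378248056510136247638717957281013418108703654497719879651674737546587052032

The primes p ≤ 37 are [2, 3, 5, 7, 11, 13, 17, 19, 23, 29, 31, 37]. For each prime, (1 − 1/p^7)^(-1) = p^7 / (p^7 − 1). The product is (1 − 1/2^7)^(-1), (1 − 1/3^7)^(-1), (1 − 1/5^7)^(-1), (1 − 1/7^7)^(-1), (1 − 1/11^7)^(-1), (1 − 1/13^7)^(-1), (1 − 1/17^7)^(-1), (1 − 1/19^7)^(-1), (1 − 1/23^7)^(-1), (1 − 1/29^7)^(-1), (1 − 1/31^7)^(-1), (1 − 1/37^7)^(-1) = ∏ p^7 / (p^7 − 1) = 390612576496222063474132638651406606464249171649995563732972174614898335928125/387378248056510136247638717957281013418108703654497719879651674737546587052032.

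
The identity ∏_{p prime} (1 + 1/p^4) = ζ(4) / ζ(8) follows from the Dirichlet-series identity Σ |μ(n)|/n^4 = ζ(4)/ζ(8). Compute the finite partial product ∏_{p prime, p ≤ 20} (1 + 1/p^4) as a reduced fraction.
∏ = 2063478382983759362985032/1914315839042201150180625

The primes p ≤ 20 are [2, 3, 5, 7, 11, 13, 17, 19]. For each, (1 + 1/p^4) = (p^4 + 1)/p^4. Multiplying these fractions over p ∈ [2, 3, 5, 7, 11, 13, 17, 19] gives 2063478382983759362985032/1914315839042201150180625. (In the limit P → ∞ this tends to ζ(4)/ζ(8).)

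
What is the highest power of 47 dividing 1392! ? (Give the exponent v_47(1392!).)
v_47(1392!) = 29

Legendre's formula: v_p(n!) = Σ_{k ≥ 1} ⌊n / p^k⌋. For p = 47, n = 1392, the terms are:
  ⌊1392/47^1⌋ = ⌊1392/47⌋ = 29
(the next term ⌊1392/47^2⌋ = 0, terminating the sum). Summing: v_47(1392!) = 29 = 29.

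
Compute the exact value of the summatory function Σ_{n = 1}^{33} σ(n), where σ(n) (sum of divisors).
Σ_{n ≤ 33} σ(n) = 905

Compute σ(n) for each 1 ≤ n ≤ 33: σ(1) = 1, σ(2) = 3, σ(3) = 4, σ(4) = 7, σ(5) = 6, σ(6) = 12, σ(7) = 8, σ(8) = 15, σ(9) = 13, σ(10) = 18, σ(11) = 12, σ(12) = 28, σ(13) = 14, σ(14) = 24, σ(15) = 24, σ(16) = 31, σ(17) = 18, σ(18) = 39, σ(19) = 20, σ(20) = 42, σ(21) = 32, σ(22) = 36, σ(23) = 24, σ(24) = 60, σ(25) = 31, σ(26) = 42, σ(27) = 40, σ(28) = 56, σ(29) = 30, σ(30) = 72, σ(31) = 32, σ(32) = 63, σ(33) = 48. Summing all 33 values: 905. (Average order: Σ_{n ≤ x} σ(n) ~ (π²/12) x². For x = 33, (π²/12)·33² ≈ 895.67.)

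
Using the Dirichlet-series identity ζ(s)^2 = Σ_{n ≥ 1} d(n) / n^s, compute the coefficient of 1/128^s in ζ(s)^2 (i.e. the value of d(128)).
d(128) = 8

ζ(s)^2 = (Σ 1/m^s)(Σ 1/k^s). The coefficient of 1/n^s in the product is the number of ordered pairs (m, k) with mk = n, which equals d(n). For n = 128, divisors are [1, 2, 4, 8, 16, 32, 64, 128], so d(128) = 8.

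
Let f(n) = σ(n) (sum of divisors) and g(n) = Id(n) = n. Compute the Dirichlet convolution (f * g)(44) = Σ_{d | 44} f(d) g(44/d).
(σ * Id)(44) = 391

Divisors of 44: [1, 2, 4, 11, 22, 44]. For each d | 44:
  d = 1: σ(1) · Id(44/1) = 1 · 44 = 44
  d = 2: σ(2) · Id(44/2) = 3 · 22 = 66
  d = 4: σ(4) · Id(44/4) = 7 · 11 = 77
  d = 11: σ(11) · Id(44/11) = 12 · 4 = 48
  d = 22: σ(22) · Id(44/22) = 36 · 2 = 72
  d = 44: σ(44) · Id(44/44) = 84 · 1 = 84
Summing: (σ * Id)(44) = 44 + 66 + 77 + 48 + 72 + 84 = 391.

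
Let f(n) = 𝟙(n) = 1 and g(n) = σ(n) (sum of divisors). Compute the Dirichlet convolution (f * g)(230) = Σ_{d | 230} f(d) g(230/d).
(𝟙 * σ)(230) = 700

Divisors of 230: [1, 2, 5, 10, 23, 46, 115, 230]. For each d | 230:
  d = 1: 𝟙(1) · σ(230/1) = 1 · 432 = 432
  d = 2: 𝟙(2) · σ(230/2) = 1 · 144 = 144
  d = 5: 𝟙(5) · σ(230/5) = 1 · 72 = 72
  d = 10: 𝟙(10) · σ(230/10) = 1 · 24 = 24
  d = 23: 𝟙(23) · σ(230/23) = 1 · 18 = 18
  d = 46: 𝟙(46) · σ(230/46) = 1 · 6 = 6
  d = 115: 𝟙(115) · σ(230/115) = 1 · 3 = 3
  d = 230: 𝟙(230) · σ(230/230) = 1 · 1 = 1
Summing: (𝟙 * σ)(230) = 432 + 144 + 72 + 24 + 18 + 6 + 3 + 1 = 700.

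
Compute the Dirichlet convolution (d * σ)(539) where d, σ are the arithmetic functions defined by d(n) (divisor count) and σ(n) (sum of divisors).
(d * σ)(539) = 1064

Divisors of 539: [1, 7, 11, 49, 77, 539]. For each d | 539:
  d = 1: d(1) · σ(539/1) = 1 · 684 = 684
  d = 7: d(7) · σ(539/7) = 2 · 96 = 192
  d = 11: d(11) · σ(539/11) = 2 · 57 = 114
  d = 49: d(49) · σ(539/49) = 3 · 12 = 36
  d = 77: d(77) · σ(539/77) = 4 · 8 = 32
  d = 539: d(539) · σ(539/539) = 6 · 1 = 6
Summing: (d * σ)(539) = 684 + 192 + 114 + 36 + 32 + 6 = 1064.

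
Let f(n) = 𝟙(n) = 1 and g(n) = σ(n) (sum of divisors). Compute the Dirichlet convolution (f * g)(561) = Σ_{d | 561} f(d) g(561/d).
(𝟙 * σ)(561) = 1235

Divisors of 561: [1, 3, 11, 17, 33, 51, 187, 561]. For each d | 561:
  d = 1: 𝟙(1) · σ(561/1) = 1 · 864 = 864
  d = 3: 𝟙(3) · σ(561/3) = 1 · 216 = 216
  d = 11: 𝟙(11) · σ(561/11) = 1 · 72 = 72
  d = 17: 𝟙(17) · σ(561/17) = 1 · 48 = 48
  d = 33: 𝟙(33) · σ(561/33) = 1 · 18 = 18
  d = 51: 𝟙(51) · σ(561/51) = 1 · 12 = 12
  d = 187: 𝟙(187) · σ(561/187) = 1 · 4 = 4
  d = 561: 𝟙(561) · σ(561/561) = 1 · 1 = 1
Summing: (𝟙 * σ)(561) = 864 + 216 + 72 + 48 + 18 + 12 + 4 + 1 = 1235.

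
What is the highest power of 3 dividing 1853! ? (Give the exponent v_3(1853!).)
v_3(1853!) = 921

Legendre's formula: v_p(n!) = Σ_{k ≥ 1} ⌊n / p^k⌋. For p = 3, n = 1853, the terms are:
  ⌊1853/3^1⌋ = ⌊1853/3⌋ = 617
  ⌊1853/3^2⌋ = ⌊1853/9⌋ = 205
  ⌊1853/3^3⌋ = ⌊1853/27⌋ = 68
  ⌊1853/3^4⌋ = ⌊1853/81⌋ = 22
  ⌊1853/3^5⌋ = ⌊1853/243⌋ = 7
  ⌊1853/3^6⌋ = ⌊1853/729⌋ = 2
(the next term ⌊1853/3^7⌋ = 0, terminating the sum). Summing: v_3(1853!) = 617 + 205 + 68 + 22 + 7 + 2 = 921.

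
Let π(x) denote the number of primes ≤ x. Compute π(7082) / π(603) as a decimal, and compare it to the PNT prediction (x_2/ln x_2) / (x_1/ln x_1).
π(7082)/π(603) = 909/110 ≈ 8.2636;  PNT prediction ≈ 8.4811.

π(603) = 110 and π(7082) = 909, so π(7082)/π(603) ≈ 8.2636. The PNT-predicted ratio is (7082/ln(7082)) / (603/ln(603)) ≈ 8.4811. The two agree to within a few percent, as expected.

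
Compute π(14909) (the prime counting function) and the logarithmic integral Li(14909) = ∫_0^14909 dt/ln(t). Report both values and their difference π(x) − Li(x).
π(14909) = 1746;  Li(14909) ≈ 1767.16;  π(x) − Li(x) ≈ -21.16.

Direct count of primes ≤ 14909 gives π(14909) = 1746. Numerical evaluation of the logarithmic integral gives Li(14909) ≈ 1767.16. The difference π(x) − Li(x) ≈ -21.16 is typically negative for small/moderate x (Li(x) overestimates), though Littlewood's theorem shows this sign changes infinitely often.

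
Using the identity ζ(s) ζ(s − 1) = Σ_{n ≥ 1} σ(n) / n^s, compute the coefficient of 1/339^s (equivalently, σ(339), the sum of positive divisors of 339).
σ(339) = 456

In the product (Σ m^0/m^s)(Σ k / k^s) = Σ (Σ_{d | n} d) / n^s, the coefficient of 1/n^s is σ(n) = Σ_{d | n} d. For n = 339, divisors are [1, 3, 113, 339]; summing: σ(339) = 456.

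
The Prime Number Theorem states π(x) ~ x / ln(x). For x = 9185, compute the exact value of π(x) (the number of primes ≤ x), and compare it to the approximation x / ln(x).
π(9185) = 1138;  x/ln(x) ≈ 1006.54;  relative error ≈ 11.55%.

Directly count primes up to 9185: π(9185) = 1138. The PNT approximation gives 9185/ln(9185) ≈ 9185/9.12533 ≈ 1006.54. Relative error (π(x) − x/ln(x)) / π(x) ≈ 11.55%; the approximation is known to undercount slightly (Li(x) is a better estimate).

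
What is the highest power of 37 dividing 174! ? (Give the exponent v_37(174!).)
v_37(174!) = 4

Legendre's formula: v_p(n!) = Σ_{k ≥ 1} ⌊n / p^k⌋. For p = 37, n = 174, the terms are:
  ⌊174/37^1⌋ = ⌊174/37⌋ = 4
(the next term ⌊174/37^2⌋ = 0, terminating the sum). Summing: v_37(174!) = 4 = 4.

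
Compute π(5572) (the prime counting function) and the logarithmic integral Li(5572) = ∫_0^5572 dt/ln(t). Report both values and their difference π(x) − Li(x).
π(5572) = 735;  Li(5572) ≈ 751.01;  π(x) − Li(x) ≈ -16.01.

Direct count of primes ≤ 5572 gives π(5572) = 735. Numerical evaluation of the logarithmic integral gives Li(5572) ≈ 751.01. The difference π(x) − Li(x) ≈ -16.01 is typically negative for small/moderate x (Li(x) overestimates), though Littlewood's theorem shows this sign changes infinitely often.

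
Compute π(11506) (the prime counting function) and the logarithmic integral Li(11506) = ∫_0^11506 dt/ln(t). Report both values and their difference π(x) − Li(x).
π(11506) = 1388;  Li(11506) ≈ 1408.39;  π(x) − Li(x) ≈ -20.39.

Direct count of primes ≤ 11506 gives π(11506) = 1388. Numerical evaluation of the logarithmic integral gives Li(11506) ≈ 1408.39. The difference π(x) − Li(x) ≈ -20.39 is typically negative for small/moderate x (Li(x) overestimates), though Littlewood's theorem shows this sign changes infinitely often.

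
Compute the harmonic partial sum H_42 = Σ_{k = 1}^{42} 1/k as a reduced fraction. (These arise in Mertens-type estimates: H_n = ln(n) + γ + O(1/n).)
H_42 = 12309312989335019/2844937529085600

Direct summation: H_42 = 1 + 1/2 + ... + 1/42. The least common denominator is lcm(1, ..., 42) = 219060189739591200; over this denominator the numerator is 219060189739591200 + 109530094869795600 + 73020063246530400 + 54765047434897800 + 43812037947918240 + 36510031623265200 + 31294312819941600 + 27382523717448900 + 24340021082176800 + 21906018973959120 + 19914562703599200 + 18255015811632600 + 16850783826122400 + 15647156409970800 + 14604012649306080 + 13691261858724450 + 12885893514093600 + 12170010541088400 + 11529483670504800 + 10953009486979560 + 10431437606647200 + 9957281351799600 + 9524356075634400 + 9127507905816300 + 8762407589583648 + 8425391913061200 + 8113340360725600 + 7823578204985400 + 7553799646192800 + 7302006324653040 + 7066457733535200 + 6845630929362225 + 6638187567866400 + 6442946757046800 + 6258862563988320 + 6085005270544200 + 5920545668637600 + 5764741835252400 + 5616927942040800 + 5476504743489780 + 5342931457063200 + 5215718803323600 = 947817100178796463, so H_42 = 947817100178796463/219060189739591200; reducing by gcd(947817100178796463, 219060189739591200) = 77 gives 12309312989335019/2844937529085600 ≈ 4.32674. (The PNT-adjacent estimate ln(42) + γ ≈ 4.31489 matches within O(1/n).)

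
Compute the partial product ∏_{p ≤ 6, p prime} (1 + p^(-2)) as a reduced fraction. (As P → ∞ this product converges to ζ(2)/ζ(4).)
∏ = 13/9

The primes p ≤ 6 are [2, 3, 5]. For each, (1 + 1/p^2) = (p^2 + 1)/p^2. Multiplying these fractions over p ∈ [2, 3, 5] gives 13/9. (In the limit P → ∞ this tends to ζ(2)/ζ(4).)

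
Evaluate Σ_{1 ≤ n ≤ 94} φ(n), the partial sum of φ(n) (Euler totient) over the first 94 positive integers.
Σ_{n ≤ 94} φ(n) = 2702

Compute φ(n) for each 1 ≤ n ≤ 94: φ(1) = 1, φ(2) = 1, φ(3) = 2, φ(4) = 2, φ(5) = 4, φ(6) = 2, φ(7) = 6, φ(8) = 4, φ(9) = 6, φ(10) = 4, φ(11) = 10, φ(12) = 4, φ(13) = 12, φ(14) = 6, φ(15) = 8, φ(16) = 8, φ(17) = 16, φ(18) = 6, φ(19) = 18, φ(20) = 8, φ(21) = 12, φ(22) = 10, φ(23) = 22, φ(24) = 8, φ(25) = 20, φ(26) = 12, φ(27) = 18, φ(28) = 12, φ(29) = 28, φ(30) = 8, φ(31) = 30, φ(32) = 16, φ(33) = 20, φ(34) = 16, φ(35) = 24, φ(36) = 12, φ(37) = 36, φ(38) = 18, φ(39) = 24, φ(40) = 16, φ(41) = 40, φ(42) = 12, φ(43) = 42, φ(44) = 20, φ(45) = 24, φ(46) = 22, φ(47) = 46, φ(48) = 16, φ(49) = 42, φ(50) = 20, φ(51) = 32, φ(52) = 24, φ(53) = 52, φ(54) = 18, φ(55) = 40, φ(56) = 24, φ(57) = 36, φ(58) = 28, φ(59) = 58, φ(60) = 16, φ(61) = 60, φ(62) = 30, φ(63) = 36, φ(64) = 32, φ(65) = 48, φ(66) = 20, φ(67) = 66, φ(68) = 32, φ(69) = 44, φ(70) = 24, φ(71) = 70, φ(72) = 24, φ(73) = 72, φ(74) = 36, φ(75) = 40, φ(76) = 36, φ(77) = 60, φ(78) = 24, φ(79) = 78, φ(80) = 32, φ(81) = 54, φ(82) = 40, φ(83) = 82, φ(84) = 24, φ(85) = 64, φ(86) = 42, φ(87) = 56, φ(88) = 40, φ(89) = 88, φ(90) = 24, φ(91) = 72, φ(92) = 44, φ(93) = 60, φ(94) = 46. Summing all 94 values: 2702. (Average order: Σ_{n ≤ x} φ(n) ~ (3/π²) x². For x = 94, (3/π²)·94² ≈ 2685.82.)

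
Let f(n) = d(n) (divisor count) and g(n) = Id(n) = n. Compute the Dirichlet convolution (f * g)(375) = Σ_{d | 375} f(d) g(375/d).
(d * Id)(375) = 970

Divisors of 375: [1, 3, 5, 15, 25, 75, 125, 375]. For each d | 375:
  d = 1: d(1) · Id(375/1) = 1 · 375 = 375
  d = 3: d(3) · Id(375/3) = 2 · 125 = 250
  d = 5: d(5) · Id(375/5) = 2 · 75 = 150
  d = 15: d(15) · Id(375/15) = 4 · 25 = 100
  d = 25: d(25) · Id(375/25) = 3 · 15 = 45
  d = 75: d(75) · Id(375/75) = 6 · 5 = 30
  d = 125: d(125) · Id(375/125) = 4 · 3 = 12
  d = 375: d(375) · Id(375/375) = 8 · 1 = 8
Summing: (d * Id)(375) = 375 + 250 + 150 + 100 + 45 + 30 + 12 + 8 = 970.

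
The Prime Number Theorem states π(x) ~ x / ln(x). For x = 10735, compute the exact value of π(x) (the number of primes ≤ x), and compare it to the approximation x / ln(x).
π(10735) = 1309;  x/ln(x) ≈ 1156.63;  relative error ≈ 11.64%.

Directly count primes up to 10735: π(10735) = 1309. The PNT approximation gives 10735/ln(10735) ≈ 10735/9.28126 ≈ 1156.63. Relative error (π(x) − x/ln(x)) / π(x) ≈ 11.64%; the approximation is known to undercount slightly (Li(x) is a better estimate).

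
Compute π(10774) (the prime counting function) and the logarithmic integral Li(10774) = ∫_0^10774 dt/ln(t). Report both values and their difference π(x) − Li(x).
π(10774) = 1312;  Li(10774) ≈ 1329.83;  π(x) − Li(x) ≈ -17.83.

Direct count of primes ≤ 10774 gives π(10774) = 1312. Numerical evaluation of the logarithmic integral gives Li(10774) ≈ 1329.83. The difference π(x) − Li(x) ≈ -17.83 is typically negative for small/moderate x (Li(x) overestimates), though Littlewood's theorem shows this sign changes infinitely often.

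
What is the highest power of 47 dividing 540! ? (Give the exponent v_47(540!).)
v_47(540!) = 11

Legendre's formula: v_p(n!) = Σ_{k ≥ 1} ⌊n / p^k⌋. For p = 47, n = 540, the terms are:
  ⌊540/47^1⌋ = ⌊540/47⌋ = 11
(the next term ⌊540/47^2⌋ = 0, terminating the sum). Summing: v_47(540!) = 11 = 11.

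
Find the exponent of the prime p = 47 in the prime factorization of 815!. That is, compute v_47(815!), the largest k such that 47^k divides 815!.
v_47(815!) = 17

Legendre's formula: v_p(n!) = Σ_{k ≥ 1} ⌊n / p^k⌋. For p = 47, n = 815, the terms are:
  ⌊815/47^1⌋ = ⌊815/47⌋ = 17
(the next term ⌊815/47^2⌋ = 0, terminating the sum). Summing: v_47(815!) = 17 = 17.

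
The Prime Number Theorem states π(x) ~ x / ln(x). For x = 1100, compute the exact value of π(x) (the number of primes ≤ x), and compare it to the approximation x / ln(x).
π(1100) = 184;  x/ln(x) ≈ 157.07;  relative error ≈ 14.63%.

Directly count primes up to 1100: π(1100) = 184. The PNT approximation gives 1100/ln(1100) ≈ 1100/7.00307 ≈ 157.07. Relative error (π(x) − x/ln(x)) / π(x) ≈ 14.63%; the approximation is known to undercount slightly (Li(x) is a better estimate).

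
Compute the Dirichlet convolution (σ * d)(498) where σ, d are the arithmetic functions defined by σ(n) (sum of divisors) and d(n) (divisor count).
(σ * d)(498) = 2580

Divisors of 498: [1, 2, 3, 6, 83, 166, 249, 498]. For each d | 498:
  d = 1: σ(1) · d(498/1) = 1 · 8 = 8
  d = 2: σ(2) · d(498/2) = 3 · 4 = 12
  d = 3: σ(3) · d(498/3) = 4 · 4 = 16
  d = 6: σ(6) · d(498/6) = 12 · 2 = 24
  d = 83: σ(83) · d(498/83) = 84 · 4 = 336
  d = 166: σ(166) · d(498/166) = 252 · 2 = 504
  d = 249: σ(249) · d(498/249) = 336 · 2 = 672
  d = 498: σ(498) · d(498/498) = 1008 · 1 = 1008
Summing: (σ * d)(498) = 8 + 12 + 16 + 24 + 336 + 504 + 672 + 1008 = 2580.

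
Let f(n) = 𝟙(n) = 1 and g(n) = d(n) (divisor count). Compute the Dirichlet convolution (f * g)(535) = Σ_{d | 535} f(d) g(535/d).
(𝟙 * d)(535) = 9

Divisors of 535: [1, 5, 107, 535]. For each d | 535:
  d = 1: 𝟙(1) · d(535/1) = 1 · 4 = 4
  d = 5: 𝟙(5) · d(535/5) = 1 · 2 = 2
  d = 107: 𝟙(107) · d(535/107) = 1 · 2 = 2
  d = 535: 𝟙(535) · d(535/535) = 1 · 1 = 1
Summing: (𝟙 * d)(535) = 4 + 2 + 2 + 1 = 9.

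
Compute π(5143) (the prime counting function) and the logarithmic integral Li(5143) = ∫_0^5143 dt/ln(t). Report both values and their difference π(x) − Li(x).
π(5143) = 685;  Li(5143) ≈ 701.04;  π(x) − Li(x) ≈ -16.04.

Direct count of primes ≤ 5143 gives π(5143) = 685. Numerical evaluation of the logarithmic integral gives Li(5143) ≈ 701.04. The difference π(x) − Li(x) ≈ -16.04 is typically negative for small/moderate x (Li(x) overestimates), though Littlewood's theorem shows this sign changes infinitely often.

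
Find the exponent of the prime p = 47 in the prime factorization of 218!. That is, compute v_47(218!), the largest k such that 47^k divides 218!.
v_47(218!) = 4

Legendre's formula: v_p(n!) = Σ_{k ≥ 1} ⌊n / p^k⌋. For p = 47, n = 218, the terms are:
  ⌊218/47^1⌋ = ⌊218/47⌋ = 4
(the next term ⌊218/47^2⌋ = 0, terminating the sum). Summing: v_47(218!) = 4 = 4.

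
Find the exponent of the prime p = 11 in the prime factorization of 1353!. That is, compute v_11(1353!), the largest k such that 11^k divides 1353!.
v_11(1353!) = 135

Legendre's formula: v_p(n!) = Σ_{k ≥ 1} ⌊n / p^k⌋. For p = 11, n = 1353, the terms are:
  ⌊1353/11^1⌋ = ⌊1353/11⌋ = 123
  ⌊1353/11^2⌋ = ⌊1353/121⌋ = 11
  ⌊1353/11^3⌋ = ⌊1353/1331⌋ = 1
(the next term ⌊1353/11^4⌋ = 0, terminating the sum). Summing: v_11(1353!) = 123 + 11 + 1 = 135.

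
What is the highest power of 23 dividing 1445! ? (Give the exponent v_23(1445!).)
v_23(1445!) = 64

Legendre's formula: v_p(n!) = Σ_{k ≥ 1} ⌊n / p^k⌋. For p = 23, n = 1445, the terms are:
  ⌊1445/23^1⌋ = ⌊1445/23⌋ = 62
  ⌊1445/23^2⌋ = ⌊1445/529⌋ = 2
(the next term ⌊1445/23^3⌋ = 0, terminating the sum). Summing: v_23(1445!) = 62 + 2 = 64.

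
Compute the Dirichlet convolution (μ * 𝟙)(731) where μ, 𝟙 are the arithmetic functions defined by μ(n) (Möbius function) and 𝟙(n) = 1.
(μ * 𝟙)(731) = 0

Divisors of 731: [1, 17, 43, 731]. For each d | 731:
  d = 1: μ(1) · 𝟙(731/1) = 1 · 1 = 1
  d = 17: μ(17) · 𝟙(731/17) = -1 · 1 = -1
  d = 43: μ(43) · 𝟙(731/43) = -1 · 1 = -1
  d = 731: μ(731) · 𝟙(731/731) = 1 · 1 = 1
Summing: (μ * 𝟙)(731) = 1 + -1 + -1 + 1 = 0.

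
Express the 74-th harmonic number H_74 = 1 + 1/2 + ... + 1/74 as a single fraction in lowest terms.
H_74 = 668934292077295215167676426926677/136851726813476721146087646859200

Direct summation: H_74 = 1 + 1/2 + ... + 1/74. The least common denominator is lcm(1, ..., 74) = 410555180440430163438262940577600; over this denominator the numerator is 410555180440430163438262940577600 + 205277590220215081719131470288800 + 136851726813476721146087646859200 + 102638795110107540859565735144400 + 82111036088086032687652588115520 + 68425863406738360573043823429600 + 58650740062918594776894705796800 + 51319397555053770429782867572200 + 45617242271158907048695882286400 + 41055518044043016343826294057760 + 37323198221857287585296630961600 + 34212931703369180286521911714800 + 31581167726186935649097149275200 + 29325370031459297388447352898400 + 27370345362695344229217529371840 + 25659698777526885214891433786100 + 24150304731790009614015467092800 + 22808621135579453524347941143200 + 21608167391601587549382260030400 + 20527759022021508171913147028880 + 19550246687639531592298235265600 + 18661599110928643792648315480800 + 17850225236540441888620127851200 + 17106465851684590143260955857400 + 16422207217617206537530517623104 + 15790583863093467824548574637600 + 15205747423719635682898627428800 + 14662685015729648694223676449200 + 14157075187601040118560791054400 + 13685172681347672114608764685920 + 13243715498078392368976223889600 + 12829849388763442607445716893050 + 12441066073952429195098876987200 + 12075152365895004807007733546400 + 11730148012583718955378941159360 + 11404310567789726762173970571600 + 11096085957849463876709809204800 + 10804083695800793774691130015200 + 10527055908728978549699049758400 + 10263879511010754085956573514440 + 10013540986351955205811291233600 + 9775123343819765796149117632800 + 9547794893963492172982859083200 + 9330799555464321896324157740400 + 9123448454231781409739176457280 + 8925112618270220944310063925600 + 8735216605115535392303466820800 + 8553232925842295071630477928700 + 8378677151845513539556386542400 + 8211103608808603268765258811552 + 8050101577263336538005155697600 + 7895291931546733912274287318800 + 7746324159253399310155904539200 + 7602873711859817841449313714400 + 7464639644371457517059326192320 + 7331342507864824347111838224600 + 7202722463867195849794086676800 + 7078537593800520059280395527200 + 6958562380346273956580727806400 + 6842586340673836057304382342960 + 6730412794105412515381359681600 + 6621857749039196184488111944800 + 6516748895879843864099411755200 + 6414924694381721303722858446525 + 6316233545237387129819429855040 + 6220533036976214597549438493600 + 6127689260304927812511387172800 + 6037576182947502403503866773200 + 5950075078846813962873375950400 + 5865074006291859477689470579680 + 5782467330146903710398069585600 + 5702155283894863381086985285800 + 5624043567677125526551547131200 + 5548042978924731938354904602400 = 2006802876231885645503029280780031, so H_74 = 2006802876231885645503029280780031/410555180440430163438262940577600; reducing by gcd(2006802876231885645503029280780031, 410555180440430163438262940577600) = 3 gives 668934292077295215167676426926677/136851726813476721146087646859200 ≈ 4.88802. (The PNT-adjacent estimate ln(74) + γ ≈ 4.88128 matches within O(1/n).)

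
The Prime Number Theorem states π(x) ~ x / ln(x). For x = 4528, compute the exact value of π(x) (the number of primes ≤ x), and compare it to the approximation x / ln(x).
π(4528) = 615;  x/ln(x) ≈ 537.89;  relative error ≈ 12.54%.

Directly count primes up to 4528: π(4528) = 615. The PNT approximation gives 4528/ln(4528) ≈ 4528/8.41804 ≈ 537.89. Relative error (π(x) − x/ln(x)) / π(x) ≈ 12.54%; the approximation is known to undercount slightly (Li(x) is a better estimate).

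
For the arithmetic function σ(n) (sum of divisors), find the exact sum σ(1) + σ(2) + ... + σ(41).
Σ_{n ≤ 41} σ(n) = 1384

Compute σ(n) for each 1 ≤ n ≤ 41: σ(1) = 1, σ(2) = 3, σ(3) = 4, σ(4) = 7, σ(5) = 6, σ(6) = 12, σ(7) = 8, σ(8) = 15, σ(9) = 13, σ(10) = 18, σ(11) = 12, σ(12) = 28, σ(13) = 14, σ(14) = 24, σ(15) = 24, σ(16) = 31, σ(17) = 18, σ(18) = 39, σ(19) = 20, σ(20) = 42, σ(21) = 32, σ(22) = 36, σ(23) = 24, σ(24) = 60, σ(25) = 31, σ(26) = 42, σ(27) = 40, σ(28) = 56, σ(29) = 30, σ(30) = 72, σ(31) = 32, σ(32) = 63, σ(33) = 48, σ(34) = 54, σ(35) = 48, σ(36) = 91, σ(37) = 38, σ(38) = 60, σ(39) = 56, σ(40) = 90, σ(41) = 42. Summing all 41 values: 1384. (Average order: Σ_{n ≤ x} σ(n) ~ (π²/12) x². For x = 41, (π²/12)·41² ≈ 1382.57.)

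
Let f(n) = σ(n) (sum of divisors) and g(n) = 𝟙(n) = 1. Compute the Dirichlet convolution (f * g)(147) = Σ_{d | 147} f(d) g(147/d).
(σ * 𝟙)(147) = 330

Divisors of 147: [1, 3, 7, 21, 49, 147]. For each d | 147:
  d = 1: σ(1) · 𝟙(147/1) = 1 · 1 = 1
  d = 3: σ(3) · 𝟙(147/3) = 4 · 1 = 4
  d = 7: σ(7) · 𝟙(147/7) = 8 · 1 = 8
  d = 21: σ(21) · 𝟙(147/21) = 32 · 1 = 32
  d = 49: σ(49) · 𝟙(147/49) = 57 · 1 = 57
  d = 147: σ(147) · 𝟙(147/147) = 228 · 1 = 228
Summing: (σ * 𝟙)(147) = 1 + 4 + 8 + 32 + 57 + 228 = 330.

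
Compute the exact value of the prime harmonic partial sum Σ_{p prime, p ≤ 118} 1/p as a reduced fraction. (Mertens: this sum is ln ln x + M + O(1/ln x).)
Σ 1/p = 58472171373748331322981543916880425472323867753/31610054640417607788145206291543662493274686990

π(118) = 30, so the primes ≤ 118 are [2, 3, 5, 7, 11, 13, 17, 19, 23, 29, 31, 37, 41, 43, 47, 53, 59, 61, 67, 71, 73, 79, 83, 89, 97, 101, 103, 107, 109, 113]. Summing 1/p over these primes: 58472171373748331322981543916880425472323867753/31610054640417607788145206291543662493274686990 ≈ 1.8498. Mertens estimate ln ln(118) + 0.2615 ≈ 1.8240.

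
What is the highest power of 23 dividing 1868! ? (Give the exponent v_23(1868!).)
v_23(1868!) = 84

Legendre's formula: v_p(n!) = Σ_{k ≥ 1} ⌊n / p^k⌋. For p = 23, n = 1868, the terms are:
  ⌊1868/23^1⌋ = ⌊1868/23⌋ = 81
  ⌊1868/23^2⌋ = ⌊1868/529⌋ = 3
(the next term ⌊1868/23^3⌋ = 0, terminating the sum). Summing: v_23(1868!) = 81 + 3 = 84.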